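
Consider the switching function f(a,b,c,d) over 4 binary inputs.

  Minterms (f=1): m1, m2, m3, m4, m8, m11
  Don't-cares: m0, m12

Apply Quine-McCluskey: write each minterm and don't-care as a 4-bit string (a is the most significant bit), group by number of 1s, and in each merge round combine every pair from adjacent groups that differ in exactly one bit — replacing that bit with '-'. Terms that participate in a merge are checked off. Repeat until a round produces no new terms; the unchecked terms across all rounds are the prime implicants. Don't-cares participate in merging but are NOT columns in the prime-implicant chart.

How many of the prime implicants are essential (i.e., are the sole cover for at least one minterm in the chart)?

[col 0] 0000*, 0001*, 0010*, 0011*, 0100*, 1000*, 1011*, 1100*
[col 1] -000*, -011, -100*, 0-00*, 00-0*, 00-1*, 000-*, 001-*, 1-00*
[col 2] --00, 00--
Prime implicants: --00, -011, 00--
PI chart (minterm → PIs covering it):
  1 | 00--  (sole → essential)
  2 | 00--  (sole → essential)
  3 | -011,00--
  4 | --00  (sole → essential)
  8 | --00  (sole → essential)
  11 | -011  (sole → essential)
Essential prime implicants: --00, -011, 00--

3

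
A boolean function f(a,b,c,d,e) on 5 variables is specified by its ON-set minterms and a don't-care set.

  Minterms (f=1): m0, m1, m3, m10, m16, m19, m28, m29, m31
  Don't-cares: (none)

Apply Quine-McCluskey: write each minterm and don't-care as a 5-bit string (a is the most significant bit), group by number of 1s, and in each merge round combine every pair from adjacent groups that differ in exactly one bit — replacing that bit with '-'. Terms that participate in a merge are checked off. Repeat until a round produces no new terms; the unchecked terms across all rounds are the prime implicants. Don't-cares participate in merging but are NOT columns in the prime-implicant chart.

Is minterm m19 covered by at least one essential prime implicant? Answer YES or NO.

YES

Round 0: 00000✓ 00001✓ 00011✓ 01010 10000✓ 10011✓ 11100✓ 11101✓ 11111✓
Round 1: -0000 -0011 000-1 0000- 111-1 1110-
PIs = {-0000, -0011, 000-1, 0000-, 01010, 111-1, 1110-}
Coverage chart:
  m0: -0000,0000-
  m1: 000-1,0000-
  m3: -0011,000-1
  m10: 01010 ←essential
  m16: -0000 ←essential
  m19: -0011 ←essential
  m28: 1110- ←essential
  m29: 111-1,1110-
  m31: 111-1 ←essential
Essential: -0000, -0011, 01010, 111-1, 1110-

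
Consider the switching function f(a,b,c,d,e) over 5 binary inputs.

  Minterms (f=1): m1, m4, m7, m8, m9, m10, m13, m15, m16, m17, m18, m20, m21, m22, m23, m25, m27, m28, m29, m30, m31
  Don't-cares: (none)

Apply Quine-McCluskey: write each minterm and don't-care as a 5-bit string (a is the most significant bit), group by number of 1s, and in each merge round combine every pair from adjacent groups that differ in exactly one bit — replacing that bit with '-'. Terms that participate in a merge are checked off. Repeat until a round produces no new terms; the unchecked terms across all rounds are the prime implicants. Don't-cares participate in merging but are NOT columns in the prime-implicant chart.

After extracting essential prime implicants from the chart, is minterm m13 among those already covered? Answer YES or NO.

NO

[col 0] 00001*, 00100*, 00111*, 01000*, 01001*, 01010*, 01101*, 01111*, 10000*, 10001*, 10010*, 10100*, 10101*, 10110*, 10111*, 11001*, 11011*, 11100*, 11101*, 11110*, 11111*
[col 1] -0001*, -0100, -0111*, -1001*, -1101*, -1111*, 0-001*, 0-111*, 01-01*, 010-0, 0100-, 011-1*, 1-001*, 1-100*, 1-101*, 1-110*, 1-111*, 10-00*, 10-01*, 10-10*, 100-0*, 1000-*, 101-0*, 101-1*, 1010-*, 1011-*, 11-01*, 11-11*, 110-1*, 111-0*, 111-1*, 1110-*, 1111-*
[col 2] --001, --111, -1-01, -11-1, 1--01, 1-1-0*, 1-1-1*, 1-10-*, 1-11-*, 10--0, 10-0-, 101--*, 11--1, 111--*
[col 3] 1-1--
Prime implicants: --001, --111, -0100, -1-01, -11-1, 010-0, 0100-, 1--01, 1-1--, 10--0, 10-0-, 11--1
PI chart (minterm → PIs covering it):
  1 | --001  (sole → essential)
  4 | -0100  (sole → essential)
  7 | --111  (sole → essential)
  8 | 010-0,0100-
  9 | --001,-1-01,0100-
  10 | 010-0  (sole → essential)
  13 | -1-01,-11-1
  15 | --111,-11-1
  16 | 10--0,10-0-
  17 | --001,1--01,10-0-
  18 | 10--0  (sole → essential)
  20 | -0100,1-1--,10--0,10-0-
  21 | 1--01,1-1--,10-0-
  22 | 1-1--,10--0
  23 | --111,1-1--
  25 | --001,-1-01,1--01,11--1
  27 | 11--1  (sole → essential)
  28 | 1-1--  (sole → essential)
  29 | -1-01,-11-1,1--01,1-1--,11--1
  30 | 1-1--  (sole → essential)
  31 | --111,-11-1,1-1--,11--1
Essential prime implicants: --001, --111, -0100, 010-0, 1-1--, 10--0, 11--1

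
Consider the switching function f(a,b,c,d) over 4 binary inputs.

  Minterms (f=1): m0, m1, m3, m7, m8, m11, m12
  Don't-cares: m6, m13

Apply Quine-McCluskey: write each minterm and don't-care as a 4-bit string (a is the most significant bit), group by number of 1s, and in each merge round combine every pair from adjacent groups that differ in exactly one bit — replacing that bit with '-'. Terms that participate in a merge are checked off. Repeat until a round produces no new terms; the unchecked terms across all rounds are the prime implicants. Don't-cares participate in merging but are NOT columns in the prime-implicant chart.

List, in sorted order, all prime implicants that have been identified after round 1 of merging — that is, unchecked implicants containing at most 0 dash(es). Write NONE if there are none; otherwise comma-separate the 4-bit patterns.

NONE

size-2^0 implicants → 0000(✓)  0001(✓)  0011(✓)  0110(✓)  0111(✓)  1000(✓)  1011(✓)  1100(✓)  1101(✓)
size-2^1 implicants → -000  -011  0-11  00-1  000-  011-  1-00  110-
Unchecked terms (primes): -000, -011, 0-11, 00-1, 000-, 011-, 1-00, 110-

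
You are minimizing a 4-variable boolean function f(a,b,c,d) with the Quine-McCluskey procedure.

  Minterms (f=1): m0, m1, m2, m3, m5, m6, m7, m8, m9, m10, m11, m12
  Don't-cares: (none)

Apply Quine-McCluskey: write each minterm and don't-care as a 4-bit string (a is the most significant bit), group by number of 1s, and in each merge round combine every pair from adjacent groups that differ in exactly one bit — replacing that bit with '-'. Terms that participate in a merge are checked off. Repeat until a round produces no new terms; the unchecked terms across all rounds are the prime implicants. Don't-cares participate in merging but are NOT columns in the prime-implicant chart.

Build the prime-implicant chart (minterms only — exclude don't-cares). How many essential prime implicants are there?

[col 0] 0000*, 0001*, 0010*, 0011*, 0101*, 0110*, 0111*, 1000*, 1001*, 1010*, 1011*, 1100*
[col 1] -000*, -001*, -010*, -011*, 0-01*, 0-10*, 0-11*, 00-0*, 00-1*, 000-*, 001-*, 01-1*, 011-*, 1-00, 10-0*, 10-1*, 100-*, 101-*
[col 2] -0-0*, -0-1*, -00-*, -01-*, 0--1, 0-1-, 00--*, 10--*
[col 3] -0--
Prime implicants: -0--, 0--1, 0-1-, 1-00
PI chart (minterm → PIs covering it):
  0 | -0--  (sole → essential)
  1 | -0--,0--1
  2 | -0--,0-1-
  3 | -0--,0--1,0-1-
  5 | 0--1  (sole → essential)
  6 | 0-1-  (sole → essential)
  7 | 0--1,0-1-
  8 | -0--,1-00
  9 | -0--  (sole → essential)
  10 | -0--  (sole → essential)
  11 | -0--  (sole → essential)
  12 | 1-00  (sole → essential)
Essential prime implicants: -0--, 0--1, 0-1-, 1-00

4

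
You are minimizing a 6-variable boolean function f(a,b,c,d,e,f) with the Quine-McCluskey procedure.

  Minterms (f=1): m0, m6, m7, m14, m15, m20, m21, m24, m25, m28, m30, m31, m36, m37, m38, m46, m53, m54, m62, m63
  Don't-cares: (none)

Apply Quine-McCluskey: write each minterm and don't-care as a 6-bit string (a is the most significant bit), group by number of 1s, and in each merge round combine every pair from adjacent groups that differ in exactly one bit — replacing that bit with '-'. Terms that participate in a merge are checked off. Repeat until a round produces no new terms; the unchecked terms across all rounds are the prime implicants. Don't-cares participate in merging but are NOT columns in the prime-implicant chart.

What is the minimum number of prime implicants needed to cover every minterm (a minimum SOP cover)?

size-2^0 implicants → 000000  000110(✓)  000111(✓)  001110(✓)  001111(✓)  010100(✓)  010101(✓)  011000(✓)  011001(✓)  011100(✓)  011110(✓)  011111(✓)  100100(✓)  100101(✓)  100110(✓)  101110(✓)  110101(✓)  110110(✓)  111110(✓)  111111(✓)
size-2^1 implicants → -00110(✓)  -01110(✓)  -10101  -11110(✓)  -11111(✓)  0-1110(✓)  0-1111(✓)  00-110(✓)  00-111(✓)  00011-(✓)  00111-(✓)  01-100  01010-  011-00  01100-  0111-0  01111-(✓)  1-0101  1-0110(✓)  1-1110(✓)  10-110(✓)  1001-0  10010-  11-110(✓)  11111-(✓)
size-2^2 implicants → --1110  -0-110  -1111-  0-111-  00-11-  1--110
Unchecked terms (primes): --1110, -0-110, -10101, -1111-, 0-111-, 00-11-, 000000, 01-100, 01010-, 011-00, 01100-, 0111-0, 1--110, 1-0101, 1001-0, 10010-
Minterm coverage:
  m0 ⊆ 000000 [E]
  m6 ⊆ -0-110,00-11-
  m7 ⊆ 00-11- [E]
  m14 ⊆ --1110,-0-110,0-111-,00-11-
  m15 ⊆ 0-111-,00-11-
  m20 ⊆ 01-100,01010-
  m21 ⊆ -10101,01010-
  m24 ⊆ 011-00,01100-
  m25 ⊆ 01100- [E]
  m28 ⊆ 01-100,011-00,0111-0
  m30 ⊆ --1110,-1111-,0-111-,0111-0
  m31 ⊆ -1111-,0-111-
  m36 ⊆ 1001-0,10010-
  m37 ⊆ 1-0101,10010-
  m38 ⊆ -0-110,1--110,1001-0
  m46 ⊆ --1110,-0-110,1--110
  m53 ⊆ -10101,1-0101
  m54 ⊆ 1--110 [E]
  m62 ⊆ --1110,-1111-,1--110
  m63 ⊆ -1111- [E]
E = {-1111-, 00-11-, 000000, 01100-, 1--110}
Petrick residual → -10101, 01-100, 10010-
Cover = bc'de'f + bcde + a'b'de + a'b'c'd'e'f' + a'bde'f' + a'bcd'e' + adef' + ab'c'de'  |cover|=8

8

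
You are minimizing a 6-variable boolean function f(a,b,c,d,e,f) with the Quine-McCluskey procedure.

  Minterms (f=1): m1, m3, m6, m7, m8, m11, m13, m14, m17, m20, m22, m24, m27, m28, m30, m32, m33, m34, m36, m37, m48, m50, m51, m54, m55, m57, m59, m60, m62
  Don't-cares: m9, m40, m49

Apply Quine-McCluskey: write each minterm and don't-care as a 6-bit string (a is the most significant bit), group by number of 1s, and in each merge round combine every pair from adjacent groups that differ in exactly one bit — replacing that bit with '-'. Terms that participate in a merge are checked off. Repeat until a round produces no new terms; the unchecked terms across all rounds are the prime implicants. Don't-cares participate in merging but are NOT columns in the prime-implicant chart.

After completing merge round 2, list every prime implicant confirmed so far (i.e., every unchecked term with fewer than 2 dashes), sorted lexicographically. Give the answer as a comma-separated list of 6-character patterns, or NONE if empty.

[col 0] 000001*, 000011*, 000110*, 000111*, 001000*, 001001*, 001011*, 001101*, 001110*, 010001*, 010100*, 010110*, 011000*, 011011*, 011100*, 011110*, 100000*, 100001*, 100010*, 100100*, 100101*, 101000*, 110000*, 110001*, 110010*, 110011*, 110110*, 110111*, 111001*, 111011*, 111100*, 111110*
[col 1] -00001*, -01000, -10001*, -10110*, -11011, -11100*, -11110*, 0-0001*, 0-0110*, 0-1000, 0-1011, 0-1110*, 00-001*, 00-011*, 00-110*, 000-11, 0000-1*, 00011-, 001-01, 0010-1*, 00100-, 01-100*, 01-110*, 0101-0*, 011-00, 0111-0*, 1-0000*, 1-0001*, 1-0010*, 10-000, 100-00*, 100-01*, 1000-0*, 10000-*, 10010-*, 11-001*, 11-011*, 11-110*, 110-10*, 110-11*, 1100-0*, 1100-1*, 11000-*, 11001-*, 11011-*, 1110-1*, 1111-0*
[col 2] --0001, -1-110, -111-0, 0--110, 00-0-1, 01-1-0, 1-00-0, 1-000-, 100-0-, 11-0-1, 110-1-, 1100--
Prime implicants: --0001, -01000, -1-110, -11011, -111-0, 0--110, 0-1000, 0-1011, 00-0-1, 000-11, 00011-, 001-01, 00100-, 01-1-0, 011-00, 1-00-0, 1-000-, 10-000, 100-0-, 11-0-1, 110-1-, 1100--

-01000, -11011, 0-1000, 0-1011, 000-11, 00011-, 001-01, 00100-, 011-00, 10-000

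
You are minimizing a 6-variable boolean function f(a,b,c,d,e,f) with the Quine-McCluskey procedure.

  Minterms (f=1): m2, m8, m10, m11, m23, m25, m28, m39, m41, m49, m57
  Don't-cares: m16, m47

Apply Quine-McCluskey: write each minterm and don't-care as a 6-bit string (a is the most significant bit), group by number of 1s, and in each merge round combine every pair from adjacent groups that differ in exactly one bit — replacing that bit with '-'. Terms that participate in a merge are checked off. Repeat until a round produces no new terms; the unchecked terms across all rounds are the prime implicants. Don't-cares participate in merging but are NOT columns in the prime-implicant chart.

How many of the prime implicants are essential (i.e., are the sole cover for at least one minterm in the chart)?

[col 0] 000010*, 001000*, 001010*, 001011*, 010000, 010111, 011001*, 011100, 100111*, 101001*, 101111*, 110001*, 111001*
[col 1] -11001, 00-010, 0010-0, 00101-, 1-1001, 10-111, 11-001
Prime implicants: -11001, 00-010, 0010-0, 00101-, 010000, 010111, 011100, 1-1001, 10-111, 11-001
PI chart (minterm → PIs covering it):
  2 | 00-010  (sole → essential)
  8 | 0010-0  (sole → essential)
  10 | 00-010,0010-0,00101-
  11 | 00101-  (sole → essential)
  23 | 010111  (sole → essential)
  25 | -11001  (sole → essential)
  28 | 011100  (sole → essential)
  39 | 10-111  (sole → essential)
  41 | 1-1001  (sole → essential)
  49 | 11-001  (sole → essential)
  57 | -11001,1-1001,11-001
Essential prime implicants: -11001, 00-010, 0010-0, 00101-, 010111, 011100, 1-1001, 10-111, 11-001

9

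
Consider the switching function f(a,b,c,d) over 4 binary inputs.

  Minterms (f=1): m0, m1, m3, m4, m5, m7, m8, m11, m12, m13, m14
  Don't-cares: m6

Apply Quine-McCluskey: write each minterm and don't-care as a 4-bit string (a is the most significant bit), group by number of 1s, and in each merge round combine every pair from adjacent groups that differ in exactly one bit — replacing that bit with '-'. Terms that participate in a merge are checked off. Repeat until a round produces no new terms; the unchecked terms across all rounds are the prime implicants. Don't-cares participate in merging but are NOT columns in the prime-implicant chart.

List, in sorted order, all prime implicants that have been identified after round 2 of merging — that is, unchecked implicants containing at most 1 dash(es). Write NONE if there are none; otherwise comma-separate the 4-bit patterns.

Round 0: 0000✓ 0001✓ 0011✓ 0100✓ 0101✓ 0110✓ 0111✓ 1000✓ 1011✓ 1100✓ 1101✓ 1110✓
Round 1: -000✓ -011 -100✓ -101✓ -110✓ 0-00✓ 0-01✓ 0-11✓ 00-1✓ 000-✓ 01-0✓ 01-1✓ 010-✓ 011-✓ 1-00✓ 11-0✓ 110-✓
Round 2: --00 -1-0 -10- 0--1 0-0- 01--
PIs = {--00, -011, -1-0, -10-, 0--1, 0-0-, 01--}

-011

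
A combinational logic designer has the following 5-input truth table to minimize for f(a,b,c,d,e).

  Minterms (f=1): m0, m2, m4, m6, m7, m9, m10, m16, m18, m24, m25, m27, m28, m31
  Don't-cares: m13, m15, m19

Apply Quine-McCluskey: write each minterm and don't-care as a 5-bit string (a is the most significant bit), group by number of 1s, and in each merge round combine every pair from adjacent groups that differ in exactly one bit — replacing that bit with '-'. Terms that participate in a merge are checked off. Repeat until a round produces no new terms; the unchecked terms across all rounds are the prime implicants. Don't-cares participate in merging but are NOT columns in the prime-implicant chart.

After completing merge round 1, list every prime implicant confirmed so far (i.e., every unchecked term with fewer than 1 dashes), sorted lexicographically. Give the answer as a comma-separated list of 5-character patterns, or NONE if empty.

Round 0: 00000✓ 00010✓ 00100✓ 00110✓ 00111✓ 01001✓ 01010✓ 01101✓ 01111✓ 10000✓ 10010✓ 10011✓ 11000✓ 11001✓ 11011✓ 11100✓ 11111✓
Round 1: -0000✓ -0010✓ -1001 -1111 0-010 0-111 00-00✓ 00-10✓ 000-0✓ 001-0✓ 0011- 01-01 011-1 1-000 1-011 100-0✓ 1001- 11-00 11-11 110-1 1100-
Round 2: -00-0 00--0
PIs = {-00-0, -1001, -1111, 0-010, 0-111, 00--0, 0011-, 01-01, 011-1, 1-000, 1-011, 1001-, 11-00, 11-11, 110-1, 1100-}

NONE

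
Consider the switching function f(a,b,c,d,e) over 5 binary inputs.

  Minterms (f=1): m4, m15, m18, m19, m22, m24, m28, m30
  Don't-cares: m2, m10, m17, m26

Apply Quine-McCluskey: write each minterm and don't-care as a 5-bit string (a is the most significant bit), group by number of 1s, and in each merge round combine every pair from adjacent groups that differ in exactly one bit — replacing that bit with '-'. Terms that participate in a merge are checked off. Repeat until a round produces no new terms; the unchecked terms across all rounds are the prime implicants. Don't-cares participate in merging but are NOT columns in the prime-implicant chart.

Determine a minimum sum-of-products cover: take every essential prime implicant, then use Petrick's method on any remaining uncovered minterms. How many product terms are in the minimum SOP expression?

[col 0] 00010*, 00100, 01010*, 01111, 10001*, 10010*, 10011*, 10110*, 11000*, 11010*, 11100*, 11110*
[col 1] -0010*, -1010*, 0-010*, 1-010*, 1-110*, 10-10*, 100-1, 1001-, 11-00*, 11-10*, 110-0*, 111-0*
[col 2] --010, 1--10, 11--0
Prime implicants: --010, 00100, 01111, 1--10, 100-1, 1001-, 11--0
PI chart (minterm → PIs covering it):
  4 | 00100  (sole → essential)
  15 | 01111  (sole → essential)
  18 | --010,1--10,1001-
  19 | 100-1,1001-
  22 | 1--10  (sole → essential)
  24 | 11--0  (sole → essential)
  28 | 11--0  (sole → essential)
  30 | 1--10,11--0
Essential prime implicants: 00100, 01111, 1--10, 11--0
Petrick residual → 100-1
Minimum SOP uses 5 PIs: a'b'cd'e' + a'bcde + ade' + ab'c'e + abe'

5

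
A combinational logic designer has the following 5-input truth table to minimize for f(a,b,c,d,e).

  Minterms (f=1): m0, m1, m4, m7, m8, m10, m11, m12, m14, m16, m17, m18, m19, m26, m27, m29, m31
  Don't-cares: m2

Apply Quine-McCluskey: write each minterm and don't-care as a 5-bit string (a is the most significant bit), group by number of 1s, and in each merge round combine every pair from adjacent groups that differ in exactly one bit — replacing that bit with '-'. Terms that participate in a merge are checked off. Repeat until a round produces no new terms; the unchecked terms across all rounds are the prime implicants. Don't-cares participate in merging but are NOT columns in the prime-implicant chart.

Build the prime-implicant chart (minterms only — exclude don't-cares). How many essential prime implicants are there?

6

Round 0: 00000✓ 00001✓ 00010✓ 00100✓ 00111 01000✓ 01010✓ 01011✓ 01100✓ 01110✓ 10000✓ 10001✓ 10010✓ 10011✓ 11010✓ 11011✓ 11101✓ 11111✓
Round 1: -0000✓ -0001✓ -0010✓ -1010✓ -1011✓ 0-000✓ 0-010✓ 0-100✓ 00-00✓ 000-0✓ 0000-✓ 01-00✓ 01-10✓ 010-0✓ 0101-✓ 011-0✓ 1-010✓ 1-011✓ 100-0✓ 100-1✓ 1000-✓ 1001-✓ 11-11 1101-✓ 111-1
Round 2: --010 -00-0 -000- -101- 0--00 0-0-0 01--0 1-01- 100--
PIs = {--010, -00-0, -000-, -101-, 0--00, 0-0-0, 00111, 01--0, 1-01-, 100--, 11-11, 111-1}
Coverage chart:
  m0: -00-0,-000-,0--00,0-0-0
  m1: -000- ←essential
  m4: 0--00 ←essential
  m7: 00111 ←essential
  m8: 0--00,0-0-0,01--0
  m10: --010,-101-,0-0-0,01--0
  m11: -101- ←essential
  m12: 0--00,01--0
  m14: 01--0 ←essential
  m16: -00-0,-000-,100--
  m17: -000-,100--
  m18: --010,-00-0,1-01-,100--
  m19: 1-01-,100--
  m26: --010,-101-,1-01-
  m27: -101-,1-01-,11-11
  m29: 111-1 ←essential
  m31: 11-11,111-1
Essential: -000-, -101-, 0--00, 00111, 01--0, 111-1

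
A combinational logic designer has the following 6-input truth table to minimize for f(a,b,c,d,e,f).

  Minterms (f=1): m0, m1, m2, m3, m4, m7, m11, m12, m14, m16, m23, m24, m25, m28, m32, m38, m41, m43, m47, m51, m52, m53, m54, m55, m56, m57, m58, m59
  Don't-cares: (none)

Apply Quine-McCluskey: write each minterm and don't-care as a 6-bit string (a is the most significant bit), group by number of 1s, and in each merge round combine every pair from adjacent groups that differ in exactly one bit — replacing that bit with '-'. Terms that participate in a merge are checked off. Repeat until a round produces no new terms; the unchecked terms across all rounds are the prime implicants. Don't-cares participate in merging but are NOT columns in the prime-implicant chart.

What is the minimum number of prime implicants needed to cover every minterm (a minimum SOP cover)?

Round 0: 000000✓ 000001✓ 000010✓ 000011✓ 000100✓ 000111✓ 001011✓ 001100✓ 001110✓ 010000✓ 010111✓ 011000✓ 011001✓ 011100✓ 100000✓ 100110✓ 101001✓ 101011✓ 101111✓ 110011✓ 110100✓ 110101✓ 110110✓ 110111✓ 111000✓ 111001✓ 111010✓ 111011✓
Round 1: -00000 -01011 -10111 -11000✓ -11001✓ 0-0000 0-0111 0-1100 00-011 00-100 000-00 000-11 0000-0✓ 0000-1✓ 00000-✓ 00001-✓ 0011-0 01-000 011-00 01100-✓ 1-0110 1-1001✓ 1-1011✓ 101-11 1010-1✓ 11-011 110-11 1101-0✓ 1101-1✓ 11010-✓ 11011-✓ 1110-0✓ 1110-1✓ 11100-✓ 11101-✓
Round 2: -1100- 0000-- 1-10-1 1101-- 1110--
PIs = {-00000, -01011, -10111, -1100-, 0-0000, 0-0111, 0-1100, 00-011, 00-100, 000-00, 000-11, 0000--, 0011-0, 01-000, 011-00, 1-0110, 1-10-1, 101-11, 11-011, 110-11, 1101--, 1110--}
Coverage chart:
  m0: -00000,0-0000,000-00,0000--
  m1: 0000-- ←essential
  m2: 0000-- ←essential
  m3: 00-011,000-11,0000--
  m4: 00-100,000-00
  m7: 0-0111,000-11
  m11: -01011,00-011
  m12: 0-1100,00-100,0011-0
  m14: 0011-0 ←essential
  m16: 0-0000,01-000
  m23: -10111,0-0111
  m24: -1100-,01-000,011-00
  m25: -1100- ←essential
  m28: 0-1100,011-00
  m32: -00000 ←essential
  m38: 1-0110 ←essential
  m41: 1-10-1 ←essential
  m43: -01011,1-10-1,101-11
  m47: 101-11 ←essential
  m51: 11-011,110-11
  m52: 1101-- ←essential
  m53: 1101-- ←essential
  m54: 1-0110,1101--
  m55: -10111,110-11,1101--
  m56: -1100-,1110--
  m57: -1100-,1-10-1,1110--
  m58: 1110-- ←essential
  m59: 1-10-1,11-011,1110--
Essential: -00000, -1100-, 0000--, 0011-0, 1-0110, 1-10-1, 101-11, 1101--, 1110--
Petrick residual → -01011, 0-0000, 0-0111, 0-1100, 00-100, 11-011
Min cover (15 terms): b'c'd'e'f' + b'cd'ef + bcd'e' + a'c'd'e'f' + a'c'def + a'cde'f' + a'b'de'f' + a'b'c'd' + a'b'cdf' + ac'def' + acd'f + ab'cef + abd'ef + abc'd + abcd'

15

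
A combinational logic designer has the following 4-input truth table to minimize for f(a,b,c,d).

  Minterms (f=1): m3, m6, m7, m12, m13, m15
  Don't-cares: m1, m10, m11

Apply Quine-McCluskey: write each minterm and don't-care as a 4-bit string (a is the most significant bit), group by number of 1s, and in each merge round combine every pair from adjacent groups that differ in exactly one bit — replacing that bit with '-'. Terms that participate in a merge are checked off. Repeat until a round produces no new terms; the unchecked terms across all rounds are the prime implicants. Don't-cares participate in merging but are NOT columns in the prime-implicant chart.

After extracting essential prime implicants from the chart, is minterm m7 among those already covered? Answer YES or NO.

YES

[col 0] 0001*, 0011*, 0110*, 0111*, 1010*, 1011*, 1100*, 1101*, 1111*
[col 1] -011*, -111*, 0-11*, 00-1, 011-, 1-11*, 101-, 11-1, 110-
[col 2] --11
Prime implicants: --11, 00-1, 011-, 101-, 11-1, 110-
PI chart (minterm → PIs covering it):
  3 | --11,00-1
  6 | 011-  (sole → essential)
  7 | --11,011-
  12 | 110-  (sole → essential)
  13 | 11-1,110-
  15 | --11,11-1
Essential prime implicants: 011-, 110-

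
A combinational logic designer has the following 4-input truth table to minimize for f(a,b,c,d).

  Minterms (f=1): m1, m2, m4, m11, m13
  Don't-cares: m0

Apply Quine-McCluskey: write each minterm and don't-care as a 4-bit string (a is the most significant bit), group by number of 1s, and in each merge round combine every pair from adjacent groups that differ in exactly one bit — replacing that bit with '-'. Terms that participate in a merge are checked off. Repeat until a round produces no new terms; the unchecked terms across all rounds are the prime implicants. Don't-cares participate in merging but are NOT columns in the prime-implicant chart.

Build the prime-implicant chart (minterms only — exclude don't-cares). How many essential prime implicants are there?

5

Round 0: 0000✓ 0001✓ 0010✓ 0100✓ 1011 1101
Round 1: 0-00 00-0 000-
PIs = {0-00, 00-0, 000-, 1011, 1101}
Coverage chart:
  m1: 000- ←essential
  m2: 00-0 ←essential
  m4: 0-00 ←essential
  m11: 1011 ←essential
  m13: 1101 ←essential
Essential: 0-00, 00-0, 000-, 1011, 1101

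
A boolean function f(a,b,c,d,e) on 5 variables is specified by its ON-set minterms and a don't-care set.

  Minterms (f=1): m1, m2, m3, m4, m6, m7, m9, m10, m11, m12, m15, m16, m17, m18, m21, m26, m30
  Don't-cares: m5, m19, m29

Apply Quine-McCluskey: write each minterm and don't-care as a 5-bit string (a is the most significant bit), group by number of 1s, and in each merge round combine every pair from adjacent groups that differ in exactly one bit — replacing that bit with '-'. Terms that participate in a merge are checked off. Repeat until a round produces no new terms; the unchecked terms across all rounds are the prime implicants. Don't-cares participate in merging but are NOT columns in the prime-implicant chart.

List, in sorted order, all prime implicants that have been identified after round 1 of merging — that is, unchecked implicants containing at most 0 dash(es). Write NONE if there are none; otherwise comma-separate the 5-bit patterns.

Round 0: 00001✓ 00010✓ 00011✓ 00100✓ 00101✓ 00110✓ 00111✓ 01001✓ 01010✓ 01011✓ 01100✓ 01111✓ 10000✓ 10001✓ 10010✓ 10011✓ 10101✓ 11010✓ 11101✓ 11110✓
Round 1: -0001✓ -0010✓ -0011✓ -0101✓ -1010✓ 0-001✓ 0-010✓ 0-011✓ 0-100 0-111✓ 00-01✓ 00-10✓ 00-11✓ 000-1✓ 0001-✓ 001-0✓ 001-1✓ 0010-✓ 0011-✓ 01-11✓ 010-1✓ 0101-✓ 1-010✓ 1-101 10-01✓ 100-0✓ 100-1✓ 1000-✓ 1001-✓ 11-10
Round 2: --010 -0-01 -00-1 -001- 0--11 0-0-1 0-01- 00--1 00-1- 001-- 100--
PIs = {--010, -0-01, -00-1, -001-, 0--11, 0-0-1, 0-01-, 0-100, 00--1, 00-1-, 001--, 1-101, 100--, 11-10}

NONE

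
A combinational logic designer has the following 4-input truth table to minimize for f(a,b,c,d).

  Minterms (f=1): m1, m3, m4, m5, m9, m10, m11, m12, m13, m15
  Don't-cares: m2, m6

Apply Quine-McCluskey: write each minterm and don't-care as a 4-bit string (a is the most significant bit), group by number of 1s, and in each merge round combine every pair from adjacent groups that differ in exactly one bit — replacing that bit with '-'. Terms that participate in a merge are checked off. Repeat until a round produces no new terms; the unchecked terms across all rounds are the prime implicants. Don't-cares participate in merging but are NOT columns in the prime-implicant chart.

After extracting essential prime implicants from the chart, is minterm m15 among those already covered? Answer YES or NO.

YES

size-2^0 implicants → 0001(✓)  0010(✓)  0011(✓)  0100(✓)  0101(✓)  0110(✓)  1001(✓)  1010(✓)  1011(✓)  1100(✓)  1101(✓)  1111(✓)
size-2^1 implicants → -001(✓)  -010(✓)  -011(✓)  -100(✓)  -101(✓)  0-01(✓)  0-10  00-1(✓)  001-(✓)  01-0  010-(✓)  1-01(✓)  1-11(✓)  10-1(✓)  101-(✓)  11-1(✓)  110-(✓)
size-2^2 implicants → --01  -0-1  -01-  -10-  1--1
Unchecked terms (primes): --01, -0-1, -01-, -10-, 0-10, 01-0, 1--1
Minterm coverage:
  m1 ⊆ --01,-0-1
  m3 ⊆ -0-1,-01-
  m4 ⊆ -10-,01-0
  m5 ⊆ --01,-10-
  m9 ⊆ --01,-0-1,1--1
  m10 ⊆ -01- [E]
  m11 ⊆ -0-1,-01-,1--1
  m12 ⊆ -10- [E]
  m13 ⊆ --01,-10-,1--1
  m15 ⊆ 1--1 [E]
E = {-01-, -10-, 1--1}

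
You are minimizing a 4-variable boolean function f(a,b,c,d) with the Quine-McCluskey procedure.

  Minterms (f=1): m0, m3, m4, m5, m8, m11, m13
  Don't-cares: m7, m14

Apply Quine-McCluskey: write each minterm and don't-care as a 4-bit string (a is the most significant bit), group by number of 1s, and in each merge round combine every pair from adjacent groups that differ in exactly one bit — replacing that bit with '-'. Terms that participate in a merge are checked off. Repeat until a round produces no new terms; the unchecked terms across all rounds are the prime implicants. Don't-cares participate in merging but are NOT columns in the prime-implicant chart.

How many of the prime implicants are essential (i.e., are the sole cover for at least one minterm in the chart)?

size-2^0 implicants → 0000(✓)  0011(✓)  0100(✓)  0101(✓)  0111(✓)  1000(✓)  1011(✓)  1101(✓)  1110
size-2^1 implicants → -000  -011  -101  0-00  0-11  01-1  010-
Unchecked terms (primes): -000, -011, -101, 0-00, 0-11, 01-1, 010-, 1110
Minterm coverage:
  m0 ⊆ -000,0-00
  m3 ⊆ -011,0-11
  m4 ⊆ 0-00,010-
  m5 ⊆ -101,01-1,010-
  m8 ⊆ -000 [E]
  m11 ⊆ -011 [E]
  m13 ⊆ -101 [E]
E = {-000, -011, -101}

3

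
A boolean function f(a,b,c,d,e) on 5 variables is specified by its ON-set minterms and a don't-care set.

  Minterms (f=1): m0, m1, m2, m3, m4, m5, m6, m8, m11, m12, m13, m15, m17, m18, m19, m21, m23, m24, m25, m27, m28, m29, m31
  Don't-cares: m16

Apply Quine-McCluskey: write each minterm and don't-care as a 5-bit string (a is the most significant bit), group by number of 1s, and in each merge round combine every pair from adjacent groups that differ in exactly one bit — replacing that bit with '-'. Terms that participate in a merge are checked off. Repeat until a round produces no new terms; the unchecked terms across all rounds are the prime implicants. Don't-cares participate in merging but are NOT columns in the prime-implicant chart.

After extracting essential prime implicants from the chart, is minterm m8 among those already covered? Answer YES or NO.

NO

size-2^0 implicants → 00000(✓)  00001(✓)  00010(✓)  00011(✓)  00100(✓)  00101(✓)  00110(✓)  01000(✓)  01011(✓)  01100(✓)  01101(✓)  01111(✓)  10000(✓)  10001(✓)  10010(✓)  10011(✓)  10101(✓)  10111(✓)  11000(✓)  11001(✓)  11011(✓)  11100(✓)  11101(✓)  11111(✓)
size-2^1 implicants → -0000(✓)  -0001(✓)  -0010(✓)  -0011(✓)  -0101(✓)  -1000(✓)  -1011(✓)  -1100(✓)  -1101(✓)  -1111(✓)  0-000(✓)  0-011(✓)  0-100(✓)  0-101(✓)  00-00(✓)  00-01(✓)  00-10(✓)  000-0(✓)  000-1(✓)  0000-(✓)  0001-(✓)  001-0(✓)  0010-(✓)  01-00(✓)  01-11(✓)  011-1(✓)  0110-(✓)  1-000(✓)  1-001(✓)  1-011(✓)  1-101(✓)  1-111(✓)  10-01(✓)  10-11(✓)  100-0(✓)  100-1(✓)  1000-(✓)  1001-(✓)  101-1(✓)  11-00(✓)  11-01(✓)  11-11(✓)  110-1(✓)  1100-(✓)  111-1(✓)  1110-(✓)
size-2^2 implicants → --000  --011  --101  -0-01  -00-0(✓)  -00-1(✓)  -000-(✓)  -001-(✓)  -1-00  -1-11  -11-1  -110-  0--00  0-10-  00--0  00-0-  000--(✓)  1--01(✓)  1--11(✓)  1-0-1(✓)  1-00-  1-1-1(✓)  10--1(✓)  100--(✓)  11--1(✓)  11-0-
size-2^3 implicants → -00--  1---1
Unchecked terms (primes): --000, --011, --101, -0-01, -00--, -1-00, -1-11, -11-1, -110-, 0--00, 0-10-, 00--0, 00-0-, 1---1, 1-00-, 11-0-
Minterm coverage:
  m0 ⊆ --000,-00--,0--00,00--0,00-0-
  m1 ⊆ -0-01,-00--,00-0-
  m2 ⊆ -00--,00--0
  m3 ⊆ --011,-00--
  m4 ⊆ 0--00,0-10-,00--0,00-0-
  m5 ⊆ --101,-0-01,0-10-,00-0-
  m6 ⊆ 00--0 [E]
  m8 ⊆ --000,-1-00,0--00
  m11 ⊆ --011,-1-11
  m12 ⊆ -1-00,-110-,0--00,0-10-
  m13 ⊆ --101,-11-1,-110-,0-10-
  m15 ⊆ -1-11,-11-1
  m17 ⊆ -0-01,-00--,1---1,1-00-
  m18 ⊆ -00-- [E]
  m19 ⊆ --011,-00--,1---1
  m21 ⊆ --101,-0-01,1---1
  m23 ⊆ 1---1 [E]
  m24 ⊆ --000,-1-00,1-00-,11-0-
  m25 ⊆ 1---1,1-00-,11-0-
  m27 ⊆ --011,-1-11,1---1
  m28 ⊆ -1-00,-110-,11-0-
  m29 ⊆ --101,-11-1,-110-,1---1,11-0-
  m31 ⊆ -1-11,-11-1,1---1
E = {-00--, 00--0, 1---1}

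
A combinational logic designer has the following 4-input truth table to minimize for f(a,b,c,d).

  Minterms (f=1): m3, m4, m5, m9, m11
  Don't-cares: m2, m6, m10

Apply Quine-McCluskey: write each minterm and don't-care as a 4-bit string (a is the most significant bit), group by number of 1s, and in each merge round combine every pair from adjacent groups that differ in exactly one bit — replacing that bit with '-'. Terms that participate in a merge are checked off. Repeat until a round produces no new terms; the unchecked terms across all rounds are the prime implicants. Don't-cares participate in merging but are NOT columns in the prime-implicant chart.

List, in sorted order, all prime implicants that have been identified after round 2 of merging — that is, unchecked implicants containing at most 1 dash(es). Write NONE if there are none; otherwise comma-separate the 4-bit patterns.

size-2^0 implicants → 0010(✓)  0011(✓)  0100(✓)  0101(✓)  0110(✓)  1001(✓)  1010(✓)  1011(✓)
size-2^1 implicants → -010(✓)  -011(✓)  0-10  001-(✓)  01-0  010-  10-1  101-(✓)
size-2^2 implicants → -01-
Unchecked terms (primes): -01-, 0-10, 01-0, 010-, 10-1

0-10, 01-0, 010-, 10-1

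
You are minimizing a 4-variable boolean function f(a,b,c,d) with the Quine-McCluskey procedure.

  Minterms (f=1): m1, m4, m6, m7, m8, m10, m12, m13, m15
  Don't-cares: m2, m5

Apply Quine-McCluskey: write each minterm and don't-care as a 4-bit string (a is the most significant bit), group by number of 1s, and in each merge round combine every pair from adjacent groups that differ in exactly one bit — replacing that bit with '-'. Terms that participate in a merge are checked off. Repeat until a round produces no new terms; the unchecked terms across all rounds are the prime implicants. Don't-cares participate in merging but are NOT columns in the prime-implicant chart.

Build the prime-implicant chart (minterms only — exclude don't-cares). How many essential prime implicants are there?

2

size-2^0 implicants → 0001(✓)  0010(✓)  0100(✓)  0101(✓)  0110(✓)  0111(✓)  1000(✓)  1010(✓)  1100(✓)  1101(✓)  1111(✓)
size-2^1 implicants → -010  -100(✓)  -101(✓)  -111(✓)  0-01  0-10  01-0(✓)  01-1(✓)  010-(✓)  011-(✓)  1-00  10-0  11-1(✓)  110-(✓)
size-2^2 implicants → -1-1  -10-  01--
Unchecked terms (primes): -010, -1-1, -10-, 0-01, 0-10, 01--, 1-00, 10-0
Minterm coverage:
  m1 ⊆ 0-01 [E]
  m4 ⊆ -10-,01--
  m6 ⊆ 0-10,01--
  m7 ⊆ -1-1,01--
  m8 ⊆ 1-00,10-0
  m10 ⊆ -010,10-0
  m12 ⊆ -10-,1-00
  m13 ⊆ -1-1,-10-
  m15 ⊆ -1-1 [E]
E = {-1-1, 0-01}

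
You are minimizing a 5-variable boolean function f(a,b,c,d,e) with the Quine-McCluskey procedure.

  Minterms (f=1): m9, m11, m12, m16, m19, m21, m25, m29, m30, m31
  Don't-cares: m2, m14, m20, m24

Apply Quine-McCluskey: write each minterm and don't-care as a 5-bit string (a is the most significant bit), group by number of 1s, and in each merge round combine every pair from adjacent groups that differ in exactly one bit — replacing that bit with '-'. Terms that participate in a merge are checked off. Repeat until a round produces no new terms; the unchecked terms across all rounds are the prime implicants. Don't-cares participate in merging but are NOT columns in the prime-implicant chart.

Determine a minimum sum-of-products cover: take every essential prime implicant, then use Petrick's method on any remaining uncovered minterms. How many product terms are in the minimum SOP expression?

7

size-2^0 implicants → 00010  01001(✓)  01011(✓)  01100(✓)  01110(✓)  10000(✓)  10011  10100(✓)  10101(✓)  11000(✓)  11001(✓)  11101(✓)  11110(✓)  11111(✓)
size-2^1 implicants → -1001  -1110  010-1  011-0  1-000  1-101  10-00  1010-  11-01  1100-  111-1  1111-
Unchecked terms (primes): -1001, -1110, 00010, 010-1, 011-0, 1-000, 1-101, 10-00, 10011, 1010-, 11-01, 1100-, 111-1, 1111-
Minterm coverage:
  m9 ⊆ -1001,010-1
  m11 ⊆ 010-1 [E]
  m12 ⊆ 011-0 [E]
  m16 ⊆ 1-000,10-00
  m19 ⊆ 10011 [E]
  m21 ⊆ 1-101,1010-
  m25 ⊆ -1001,11-01,1100-
  m29 ⊆ 1-101,11-01,111-1
  m30 ⊆ -1110,1111-
  m31 ⊆ 111-1,1111-
E = {010-1, 011-0, 10011}
Petrick residual → -1001, 1-000, 1-101, 1111-
Cover = bc'd'e + a'bc'e + a'bce' + ac'd'e' + acd'e + ab'c'de + abcd  |cover|=7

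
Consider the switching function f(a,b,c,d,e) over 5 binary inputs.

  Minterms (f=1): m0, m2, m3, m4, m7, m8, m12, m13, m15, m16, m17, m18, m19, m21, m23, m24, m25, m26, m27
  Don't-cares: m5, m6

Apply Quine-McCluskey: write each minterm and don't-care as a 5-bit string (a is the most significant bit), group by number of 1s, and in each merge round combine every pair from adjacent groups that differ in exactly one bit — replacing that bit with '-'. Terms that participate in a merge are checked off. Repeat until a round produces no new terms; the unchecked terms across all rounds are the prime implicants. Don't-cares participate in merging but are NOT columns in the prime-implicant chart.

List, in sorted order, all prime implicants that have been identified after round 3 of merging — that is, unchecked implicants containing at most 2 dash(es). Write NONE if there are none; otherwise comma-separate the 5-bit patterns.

[col 0] 00000*, 00010*, 00011*, 00100*, 00101*, 00110*, 00111*, 01000*, 01100*, 01101*, 01111*, 10000*, 10001*, 10010*, 10011*, 10101*, 10111*, 11000*, 11001*, 11010*, 11011*
[col 1] -0000*, -0010*, -0011*, -0101*, -0111*, -1000*, 0-000*, 0-100*, 0-101*, 0-111*, 00-00*, 00-10*, 00-11*, 000-0*, 0001-*, 001-0*, 001-1*, 0010-*, 0011-*, 01-00*, 011-1*, 0110-*, 1-000*, 1-001*, 1-010*, 1-011*, 10-01*, 10-11*, 100-0*, 100-1*, 1000-*, 1001-*, 101-1*, 110-0*, 110-1*, 1100-*, 1101-*
[col 2] --000, -0-11, -00-0, -001-, -01-1, 0--00, 0-1-1, 0-10-, 00--0, 00-1-, 001--, 1-0-0*, 1-0-1*, 1-00-*, 1-01-*, 10--1, 100--*, 110--*
[col 3] 1-0--
Prime implicants: --000, -0-11, -00-0, -001-, -01-1, 0--00, 0-1-1, 0-10-, 00--0, 00-1-, 001--, 1-0--, 10--1

--000, -0-11, -00-0, -001-, -01-1, 0--00, 0-1-1, 0-10-, 00--0, 00-1-, 001--, 10--1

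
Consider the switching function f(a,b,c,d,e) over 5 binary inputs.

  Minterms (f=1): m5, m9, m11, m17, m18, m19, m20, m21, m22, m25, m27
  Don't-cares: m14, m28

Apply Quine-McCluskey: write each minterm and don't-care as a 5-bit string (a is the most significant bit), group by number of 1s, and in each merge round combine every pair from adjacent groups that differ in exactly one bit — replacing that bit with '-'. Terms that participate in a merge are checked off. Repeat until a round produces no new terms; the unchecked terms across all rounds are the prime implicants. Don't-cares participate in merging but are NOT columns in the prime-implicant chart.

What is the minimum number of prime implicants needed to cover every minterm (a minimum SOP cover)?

Round 0: 00101✓ 01001✓ 01011✓ 01110 10001✓ 10010✓ 10011✓ 10100✓ 10101✓ 10110✓ 11001✓ 11011✓ 11100✓
Round 1: -0101 -1001✓ -1011✓ 010-1✓ 1-001✓ 1-011✓ 1-100 10-01 10-10 100-1✓ 1001- 101-0 1010- 110-1✓
Round 2: -10-1 1-0-1
PIs = {-0101, -10-1, 01110, 1-0-1, 1-100, 10-01, 10-10, 1001-, 101-0, 1010-}
Coverage chart:
  m5: -0101 ←essential
  m9: -10-1 ←essential
  m11: -10-1 ←essential
  m17: 1-0-1,10-01
  m18: 10-10,1001-
  m19: 1-0-1,1001-
  m20: 1-100,101-0,1010-
  m21: -0101,10-01,1010-
  m22: 10-10,101-0
  m25: -10-1,1-0-1
  m27: -10-1,1-0-1
Essential: -0101, -10-1
Petrick residual → 1-0-1, 1-100, 10-10
Min cover (5 terms): b'cd'e + bc'e + ac'e + acd'e' + ab'de'

5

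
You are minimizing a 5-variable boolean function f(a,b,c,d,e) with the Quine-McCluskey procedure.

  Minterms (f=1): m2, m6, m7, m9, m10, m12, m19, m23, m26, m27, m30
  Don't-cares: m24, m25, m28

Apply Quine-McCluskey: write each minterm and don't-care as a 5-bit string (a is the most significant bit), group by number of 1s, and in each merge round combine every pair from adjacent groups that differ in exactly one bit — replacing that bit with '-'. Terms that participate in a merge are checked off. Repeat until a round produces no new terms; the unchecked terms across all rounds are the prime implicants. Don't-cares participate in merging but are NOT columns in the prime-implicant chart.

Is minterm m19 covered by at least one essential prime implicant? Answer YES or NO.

[col 0] 00010*, 00110*, 00111*, 01001*, 01010*, 01100*, 10011*, 10111*, 11000*, 11001*, 11010*, 11011*, 11100*, 11110*
[col 1] -0111, -1001, -1010, -1100, 0-010, 00-10, 0011-, 1-011, 10-11, 11-00*, 11-10*, 110-0*, 110-1*, 1100-*, 1101-*, 111-0*
[col 2] 11--0, 110--
Prime implicants: -0111, -1001, -1010, -1100, 0-010, 00-10, 0011-, 1-011, 10-11, 11--0, 110--
PI chart (minterm → PIs covering it):
  2 | 0-010,00-10
  6 | 00-10,0011-
  7 | -0111,0011-
  9 | -1001  (sole → essential)
  10 | -1010,0-010
  12 | -1100  (sole → essential)
  19 | 1-011,10-11
  23 | -0111,10-11
  26 | -1010,11--0,110--
  27 | 1-011,110--
  30 | 11--0  (sole → essential)
Essential prime implicants: -1001, -1100, 11--0

NO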